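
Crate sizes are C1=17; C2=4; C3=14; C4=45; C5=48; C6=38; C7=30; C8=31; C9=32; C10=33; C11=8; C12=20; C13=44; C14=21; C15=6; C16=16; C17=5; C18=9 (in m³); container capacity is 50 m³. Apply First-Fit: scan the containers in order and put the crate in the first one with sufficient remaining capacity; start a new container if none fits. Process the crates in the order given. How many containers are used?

10

container 1: place C1 (17 m³), 33 m³ left
container 1: place C2 (4 m³), 29 m³ left
container 1: place C3 (14 m³), 15 m³ left
container 2: place C4 (45 m³), 5 m³ left
container 3: place C5 (48 m³), 2 m³ left
container 4: place C6 (38 m³), 12 m³ left
container 5: place C7 (30 m³), 20 m³ left
container 6: place C8 (31 m³), 19 m³ left
container 7: place C9 (32 m³), 18 m³ left
container 8: place C10 (33 m³), 17 m³ left
container 1: place C11 (8 m³), 7 m³ left
container 5: place C12 (20 m³), 0 m³ left
container 9: place C13 (44 m³), 6 m³ left
container 10: place C14 (21 m³), 29 m³ left
container 1: place C15 (6 m³), 1 m³ left
container 6: place C16 (16 m³), 3 m³ left
container 2: place C17 (5 m³), 0 m³ left
container 4: place C18 (9 m³), 3 m³ left
Final containers: [17,4,14,8,6] [45,5] [48] [38,9] [30,20] [31,16] [32] [33] [44] [21].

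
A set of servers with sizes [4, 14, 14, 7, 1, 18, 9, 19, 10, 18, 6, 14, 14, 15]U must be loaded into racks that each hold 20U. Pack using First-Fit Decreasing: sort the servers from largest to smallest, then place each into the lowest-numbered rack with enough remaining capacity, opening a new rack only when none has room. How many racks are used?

Sorted descending: 19, 18, 18, 15, 14, 14, 14, 14, 10, 9, 7, 6, 4, 1.
rack 1: place 19U, 1U left
rack 2: place 18U, 2U left
rack 3: place 18U, 2U left
rack 4: place 15U, 5U left
rack 5: place 14U, 6U left
rack 6: place 14U, 6U left
rack 7: place 14U, 6U left
rack 8: place 14U, 6U left
rack 9: place 10U, 10U left
rack 9: place 9U, 1U left
rack 10: place 7U, 13U left
rack 5: place 6U, 0U left
rack 4: place 4U, 1U left
rack 1: place 1U, 0U left

10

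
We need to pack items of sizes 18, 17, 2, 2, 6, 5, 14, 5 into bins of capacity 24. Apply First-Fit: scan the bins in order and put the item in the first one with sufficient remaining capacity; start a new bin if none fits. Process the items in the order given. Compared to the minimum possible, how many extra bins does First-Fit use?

0

First-Fit: [18,2,2] [17,6] [5,14,5] → 3 bins.
Total size 69; any packing needs at least ⌈69/24⌉ = 3 bins.
So 3 is already optimal.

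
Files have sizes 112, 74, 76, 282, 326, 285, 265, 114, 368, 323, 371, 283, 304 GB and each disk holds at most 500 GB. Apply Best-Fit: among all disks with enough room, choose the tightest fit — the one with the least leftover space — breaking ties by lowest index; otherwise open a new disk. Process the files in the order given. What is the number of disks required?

10 disks

112 GB → disk 1 (remaining 388 GB)
74 GB → disk 1 (remaining 314 GB)
76 GB → disk 1 (remaining 238 GB)
282 GB → disk 2 (remaining 218 GB)
326 GB → disk 3 (remaining 174 GB)
285 GB → disk 4 (remaining 215 GB)
265 GB → disk 5 (remaining 235 GB)
114 GB → disk 3 (remaining 60 GB)
368 GB → disk 6 (remaining 132 GB)
323 GB → disk 7 (remaining 177 GB)
371 GB → disk 8 (remaining 129 GB)
283 GB → disk 9 (remaining 217 GB)
304 GB → disk 10 (remaining 196 GB)
Final disks: [112,74,76] [282] [326,114] [285] [265] [368] [323] [371] [283] [304].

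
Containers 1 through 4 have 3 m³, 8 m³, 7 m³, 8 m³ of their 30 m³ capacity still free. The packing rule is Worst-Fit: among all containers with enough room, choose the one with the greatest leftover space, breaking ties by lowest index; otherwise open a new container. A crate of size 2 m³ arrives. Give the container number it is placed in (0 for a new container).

Containers with room: container 1 (3 m³), container 2 (8 m³), container 3 (7 m³), container 4 (8 m³).
Most room is container 2 with 8 m³ free.

2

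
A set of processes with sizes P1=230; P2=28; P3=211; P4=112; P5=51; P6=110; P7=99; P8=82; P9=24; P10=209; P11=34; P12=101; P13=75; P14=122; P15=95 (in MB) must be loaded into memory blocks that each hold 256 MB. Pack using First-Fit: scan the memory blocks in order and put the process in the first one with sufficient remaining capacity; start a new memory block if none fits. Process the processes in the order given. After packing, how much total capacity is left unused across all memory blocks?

209

memory block 1: place P1 (230 MB), 26 MB left
memory block 2: place P2 (28 MB), 228 MB left
memory block 2: place P3 (211 MB), 17 MB left
memory block 3: place P4 (112 MB), 144 MB left
memory block 3: place P5 (51 MB), 93 MB left
memory block 4: place P6 (110 MB), 146 MB left
memory block 4: place P7 (99 MB), 47 MB left
memory block 3: place P8 (82 MB), 11 MB left
memory block 1: place P9 (24 MB), 2 MB left
memory block 5: place P10 (209 MB), 47 MB left
memory block 4: place P11 (34 MB), 13 MB left
memory block 6: place P12 (101 MB), 155 MB left
memory block 6: place P13 (75 MB), 80 MB left
memory block 7: place P14 (122 MB), 134 MB left
memory block 7: place P15 (95 MB), 39 MB left
7 memory blocks × 256 MB = 1792 MB; used 1583 MB; unused 209 MB.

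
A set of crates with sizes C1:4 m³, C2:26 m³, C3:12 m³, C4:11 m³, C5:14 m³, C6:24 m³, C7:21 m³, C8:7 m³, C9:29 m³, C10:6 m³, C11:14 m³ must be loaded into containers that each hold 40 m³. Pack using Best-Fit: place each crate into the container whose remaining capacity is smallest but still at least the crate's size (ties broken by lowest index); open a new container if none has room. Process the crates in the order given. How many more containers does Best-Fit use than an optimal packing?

0

Best-Fit: [4,26,7] [12,11,14] [24,14] [21] [29,6] → 5 containers.
Total size 168 m³; any packing needs at least ⌈168/40⌉ = 5 containers.
So 5 is already optimal.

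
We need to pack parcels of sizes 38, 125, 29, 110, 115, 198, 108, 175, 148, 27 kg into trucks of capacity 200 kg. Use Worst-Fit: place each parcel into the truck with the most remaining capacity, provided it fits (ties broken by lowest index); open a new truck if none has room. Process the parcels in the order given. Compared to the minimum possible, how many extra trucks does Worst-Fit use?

0

Worst-Fit: [38,125,29] [110] [115] [198] [108,27] [175] [148] → 7 trucks.
7 parcels exceed 100 kg (half the capacity), and no two of those can share a truck, so at least 7 trucks are needed.
So 7 is already optimal.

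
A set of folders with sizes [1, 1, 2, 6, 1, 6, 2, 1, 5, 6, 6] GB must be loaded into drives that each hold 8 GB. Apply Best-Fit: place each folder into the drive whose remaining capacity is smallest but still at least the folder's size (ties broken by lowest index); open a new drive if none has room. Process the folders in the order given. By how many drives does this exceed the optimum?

1

Best-Fit: [1,1,2] [6,1,1] [6,2] [5] [6] [6] → 6 drives.
Total size 37 GB; any packing needs at least ⌈37/8⌉ = 5 drives.
An optimal packing achieves that bound: [6,2] [6,2] [6,1,1] [6,1,1] [5] → 5 drives.
Excess: 6 − 5 = 1.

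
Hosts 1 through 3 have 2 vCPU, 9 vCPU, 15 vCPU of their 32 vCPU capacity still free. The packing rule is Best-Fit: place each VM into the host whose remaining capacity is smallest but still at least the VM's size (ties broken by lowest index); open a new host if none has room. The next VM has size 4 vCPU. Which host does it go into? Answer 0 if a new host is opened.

Hosts with room: host 2 (9 vCPU), host 3 (15 vCPU).
Tightest fit is host 2 with 9 vCPU free.

2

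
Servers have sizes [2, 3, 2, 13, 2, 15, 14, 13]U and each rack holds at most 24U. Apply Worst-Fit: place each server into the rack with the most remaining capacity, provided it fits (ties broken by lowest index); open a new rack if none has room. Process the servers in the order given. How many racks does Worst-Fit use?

rack 1: place 2U, 22U left
rack 1: place 3U, 19U left
rack 1: place 2U, 17U left
rack 1: place 13U, 4U left
rack 1: place 2U, 2U left
rack 2: place 15U, 9U left
rack 3: place 14U, 10U left
rack 4: place 13U, 11U left
Final racks: [2,3,2,13,2] [15] [14] [13].

4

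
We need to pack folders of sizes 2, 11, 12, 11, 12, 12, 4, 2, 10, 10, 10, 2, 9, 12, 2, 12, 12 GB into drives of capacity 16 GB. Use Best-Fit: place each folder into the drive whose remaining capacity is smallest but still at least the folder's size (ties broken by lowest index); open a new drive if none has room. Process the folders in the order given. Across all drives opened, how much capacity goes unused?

47

2 GB → drive 1 (remaining 14 GB)
11 GB → drive 1 (remaining 3 GB)
12 GB → drive 2 (remaining 4 GB)
11 GB → drive 3 (remaining 5 GB)
12 GB → drive 4 (remaining 4 GB)
12 GB → drive 5 (remaining 4 GB)
4 GB → drive 2 (remaining 0 GB)
2 GB → drive 1 (remaining 1 GB)
10 GB → drive 6 (remaining 6 GB)
10 GB → drive 7 (remaining 6 GB)
10 GB → drive 8 (remaining 6 GB)
2 GB → drive 4 (remaining 2 GB)
9 GB → drive 9 (remaining 7 GB)
12 GB → drive 10 (remaining 4 GB)
2 GB → drive 4 (remaining 0 GB)
12 GB → drive 11 (remaining 4 GB)
12 GB → drive 12 (remaining 4 GB)
12 drives × 16 GB = 192 GB; used 145 GB; unused 47 GB.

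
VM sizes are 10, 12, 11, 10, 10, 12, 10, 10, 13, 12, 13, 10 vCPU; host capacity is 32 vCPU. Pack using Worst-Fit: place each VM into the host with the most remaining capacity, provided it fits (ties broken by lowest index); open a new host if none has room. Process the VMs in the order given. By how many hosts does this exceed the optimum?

0

Worst-Fit: [10,12,10] [11,10,10] [12,10] [13,12] [13,10] → 5 hosts.
Total size 133 vCPU; any packing needs at least ⌈133/32⌉ = 5 hosts.
So 5 is already optimal.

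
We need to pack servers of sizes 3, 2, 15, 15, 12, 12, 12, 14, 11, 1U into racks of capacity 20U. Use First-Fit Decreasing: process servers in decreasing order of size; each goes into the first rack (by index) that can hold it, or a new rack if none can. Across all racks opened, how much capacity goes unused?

Sorted descending: 15, 15, 14, 12, 12, 12, 11, 3, 2, 1.
rack 1: place 15U, 5U left
rack 2: place 15U, 5U left
rack 3: place 14U, 6U left
rack 4: place 12U, 8U left
rack 5: place 12U, 8U left
rack 6: place 12U, 8U left
rack 7: place 11U, 9U left
rack 1: place 3U, 2U left
rack 1: place 2U, 0U left
rack 2: place 1U, 4U left
7 racks × 20U = 140U; used 97U; unused 43U.

43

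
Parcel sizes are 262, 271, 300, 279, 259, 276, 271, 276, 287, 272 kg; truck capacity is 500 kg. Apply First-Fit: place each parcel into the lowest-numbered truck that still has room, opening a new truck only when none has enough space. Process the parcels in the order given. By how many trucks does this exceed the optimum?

First-Fit: [262] [271] [300] [279] [259] [276] [271] [276] [287] [272] → 10 trucks.
10 parcels exceed 250 kg (half the capacity), and no two of those can share a truck, so at least 10 trucks are needed.
So 10 is already optimal.

0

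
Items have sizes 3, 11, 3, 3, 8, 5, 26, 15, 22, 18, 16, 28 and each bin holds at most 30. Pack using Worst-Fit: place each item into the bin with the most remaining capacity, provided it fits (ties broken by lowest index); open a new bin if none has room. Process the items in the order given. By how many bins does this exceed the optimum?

Worst-Fit: [3,11,3,3,8] [5,15] [26] [22] [18] [16] [28] → 7 bins.
Total size 158; any packing needs at least ⌈158/30⌉ = 6 bins.
An optimal packing achieves that bound: [28] [26,3] [22,8] [18,11] [16,5,3,3] [15] → 6 bins.
Excess: 7 − 6 = 1.

1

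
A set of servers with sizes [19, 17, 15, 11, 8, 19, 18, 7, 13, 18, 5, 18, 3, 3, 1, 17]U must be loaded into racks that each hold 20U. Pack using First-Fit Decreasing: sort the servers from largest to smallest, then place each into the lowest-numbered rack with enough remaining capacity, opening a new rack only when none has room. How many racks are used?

Sorted descending: 19, 19, 18, 18, 18, 17, 17, 15, 13, 11, 8, 7, 5, 3, 3, 1.
rack 1: place 19U, 1U left
rack 2: place 19U, 1U left
rack 3: place 18U, 2U left
rack 4: place 18U, 2U left
rack 5: place 18U, 2U left
rack 6: place 17U, 3U left
rack 7: place 17U, 3U left
rack 8: place 15U, 5U left
rack 9: place 13U, 7U left
rack 10: place 11U, 9U left
rack 10: place 8U, 1U left
rack 9: place 7U, 0U left
rack 8: place 5U, 0U left
rack 6: place 3U, 0U left
rack 7: place 3U, 0U left
rack 1: place 1U, 0U left
Final racks: [19,1] [19] [18] [18] [18] [17,3] [17,3] [15,5] [13,7] [11,8].

10 racks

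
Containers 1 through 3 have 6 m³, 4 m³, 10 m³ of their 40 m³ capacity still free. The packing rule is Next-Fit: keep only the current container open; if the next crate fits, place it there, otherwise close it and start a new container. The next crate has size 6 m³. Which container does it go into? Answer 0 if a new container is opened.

Next-Fit only looks at container 3, which has 10 m³ free.
6 m³ fits there.

3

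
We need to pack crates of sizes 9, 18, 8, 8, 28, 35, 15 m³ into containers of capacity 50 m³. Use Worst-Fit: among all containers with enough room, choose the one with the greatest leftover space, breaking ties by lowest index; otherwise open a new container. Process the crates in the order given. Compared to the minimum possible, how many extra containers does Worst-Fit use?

Worst-Fit: [9,18,8,8] [28,15] [35] → 3 containers.
Total size 121 m³; any packing needs at least ⌈121/50⌉ = 3 containers.
So 3 is already optimal.

0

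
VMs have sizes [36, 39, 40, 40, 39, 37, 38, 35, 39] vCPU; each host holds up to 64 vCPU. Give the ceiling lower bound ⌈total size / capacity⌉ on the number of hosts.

Total size = 36 + 39 + 40 + 40 + 39 + 37 + 38 + 35 + 39 = 343 vCPU.
⌈343 / 64⌉ = 6.

6 hosts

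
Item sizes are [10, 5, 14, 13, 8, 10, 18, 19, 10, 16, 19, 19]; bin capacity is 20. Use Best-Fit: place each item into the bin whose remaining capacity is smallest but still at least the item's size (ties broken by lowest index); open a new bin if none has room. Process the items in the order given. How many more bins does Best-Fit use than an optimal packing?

Best-Fit: [10,5] [14] [13] [8,10] [18] [19] [10] [16] [19] [19] → 10 bins.
Total size 161; any packing needs at least ⌈161/20⌉ = 9 bins.
An optimal packing achieves that bound: [19] [19] [19] [18] [16] [14,5] [13] [10,10] [10,8] → 9 bins.
Excess: 10 − 9 = 1.

1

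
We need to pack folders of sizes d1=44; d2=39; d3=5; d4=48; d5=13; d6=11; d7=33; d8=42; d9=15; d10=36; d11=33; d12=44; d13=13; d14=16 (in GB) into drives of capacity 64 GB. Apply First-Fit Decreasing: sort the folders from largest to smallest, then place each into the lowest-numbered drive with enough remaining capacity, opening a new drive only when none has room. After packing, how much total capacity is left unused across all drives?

120

Sorted descending: 48, 44, 44, 42, 39, 36, 33, 33, 16, 15, 13, 13, 11, 5.
drive 1: place 48 GB, 16 GB left
drive 2: place 44 GB, 20 GB left
drive 3: place 44 GB, 20 GB left
drive 4: place 42 GB, 22 GB left
drive 5: place 39 GB, 25 GB left
drive 6: place 36 GB, 28 GB left
drive 7: place 33 GB, 31 GB left
drive 8: place 33 GB, 31 GB left
drive 1: place 16 GB, 0 GB left
drive 2: place 15 GB, 5 GB left
drive 3: place 13 GB, 7 GB left
drive 4: place 13 GB, 9 GB left
drive 5: place 11 GB, 14 GB left
drive 2: place 5 GB, 0 GB left
8 drives × 64 GB = 512 GB; used 392 GB; unused 120 GB.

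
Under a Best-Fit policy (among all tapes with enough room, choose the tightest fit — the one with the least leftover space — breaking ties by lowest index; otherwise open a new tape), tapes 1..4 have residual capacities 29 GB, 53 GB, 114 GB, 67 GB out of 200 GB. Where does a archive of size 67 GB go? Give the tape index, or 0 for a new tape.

4

Tapes with room: tape 3 (114 GB), tape 4 (67 GB).
Tightest fit is tape 4 with 67 GB free.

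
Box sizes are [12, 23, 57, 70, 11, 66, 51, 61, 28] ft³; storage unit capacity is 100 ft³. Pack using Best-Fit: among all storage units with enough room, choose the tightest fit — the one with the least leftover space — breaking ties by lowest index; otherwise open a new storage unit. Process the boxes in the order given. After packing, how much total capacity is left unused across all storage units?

Put 12 ft³ in storage unit 1; 88 ft³ remain.
Put 23 ft³ in storage unit 1; 65 ft³ remain.
Put 57 ft³ in storage unit 1; 8 ft³ remain.
Put 70 ft³ in storage unit 2; 30 ft³ remain.
Put 11 ft³ in storage unit 2; 19 ft³ remain.
Put 66 ft³ in storage unit 3; 34 ft³ remain.
Put 51 ft³ in storage unit 4; 49 ft³ remain.
Put 61 ft³ in storage unit 5; 39 ft³ remain.
Put 28 ft³ in storage unit 3; 6 ft³ remain.
5 storage units × 100 ft³ = 500 ft³; used 379 ft³; unused 121 ft³.

121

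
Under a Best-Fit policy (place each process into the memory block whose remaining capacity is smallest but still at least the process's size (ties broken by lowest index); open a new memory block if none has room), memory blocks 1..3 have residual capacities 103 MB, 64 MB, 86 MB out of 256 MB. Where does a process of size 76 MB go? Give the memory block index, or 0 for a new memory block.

3

Memory blocks with room: memory block 1 (103 MB), memory block 3 (86 MB).
Tightest fit is memory block 3 with 86 MB free.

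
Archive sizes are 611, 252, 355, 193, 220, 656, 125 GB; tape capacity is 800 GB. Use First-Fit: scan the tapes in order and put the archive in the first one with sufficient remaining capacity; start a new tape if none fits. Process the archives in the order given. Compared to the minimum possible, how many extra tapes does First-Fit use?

0

First-Fit: [611,125] [252,355,193] [220] [656] → 4 tapes.
Total size 2412 GB; any packing needs at least ⌈2412/800⌉ = 4 tapes.
So 4 is already optimal.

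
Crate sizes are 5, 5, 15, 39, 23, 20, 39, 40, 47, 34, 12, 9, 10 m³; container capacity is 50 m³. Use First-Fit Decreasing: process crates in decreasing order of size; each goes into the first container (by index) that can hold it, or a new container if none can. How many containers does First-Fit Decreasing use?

7

Sorted descending: 47, 40, 39, 39, 34, 23, 20, 15, 12, 10, 9, 5, 5.
Put 47 m³ in container 1; 3 m³ remain.
Put 40 m³ in container 2; 10 m³ remain.
Put 39 m³ in container 3; 11 m³ remain.
Put 39 m³ in container 4; 11 m³ remain.
Put 34 m³ in container 5; 16 m³ remain.
Put 23 m³ in container 6; 27 m³ remain.
Put 20 m³ in container 6; 7 m³ remain.
Put 15 m³ in container 5; 1 m³ remain.
Put 12 m³ in container 7; 38 m³ remain.
Put 10 m³ in container 2; 0 m³ remain.
Put 9 m³ in container 3; 2 m³ remain.
Put 5 m³ in container 4; 6 m³ remain.
Put 5 m³ in container 4; 1 m³ remain.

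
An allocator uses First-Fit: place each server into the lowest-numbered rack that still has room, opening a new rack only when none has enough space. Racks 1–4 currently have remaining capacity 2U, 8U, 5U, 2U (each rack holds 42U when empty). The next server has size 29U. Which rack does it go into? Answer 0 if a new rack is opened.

0

No rack has ≥ 29U free, so a new rack is opened.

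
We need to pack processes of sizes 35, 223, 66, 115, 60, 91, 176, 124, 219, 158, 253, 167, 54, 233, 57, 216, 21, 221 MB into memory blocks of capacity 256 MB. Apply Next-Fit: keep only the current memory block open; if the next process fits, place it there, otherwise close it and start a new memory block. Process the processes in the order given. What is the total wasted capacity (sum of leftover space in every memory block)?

1095

Put 35 MB in memory block 1; 221 MB remain.
Put 223 MB in memory block 2; 33 MB remain.
Put 66 MB in memory block 3; 190 MB remain.
Put 115 MB in memory block 3; 75 MB remain.
Put 60 MB in memory block 3; 15 MB remain.
Put 91 MB in memory block 4; 165 MB remain.
Put 176 MB in memory block 5; 80 MB remain.
Put 124 MB in memory block 6; 132 MB remain.
Put 219 MB in memory block 7; 37 MB remain.
Put 158 MB in memory block 8; 98 MB remain.
Put 253 MB in memory block 9; 3 MB remain.
Put 167 MB in memory block 10; 89 MB remain.
Put 54 MB in memory block 10; 35 MB remain.
Put 233 MB in memory block 11; 23 MB remain.
Put 57 MB in memory block 12; 199 MB remain.
Put 216 MB in memory block 13; 40 MB remain.
Put 21 MB in memory block 13; 19 MB remain.
Put 221 MB in memory block 14; 35 MB remain.
14 memory blocks × 256 MB = 3584 MB; used 2489 MB; unused 1095 MB.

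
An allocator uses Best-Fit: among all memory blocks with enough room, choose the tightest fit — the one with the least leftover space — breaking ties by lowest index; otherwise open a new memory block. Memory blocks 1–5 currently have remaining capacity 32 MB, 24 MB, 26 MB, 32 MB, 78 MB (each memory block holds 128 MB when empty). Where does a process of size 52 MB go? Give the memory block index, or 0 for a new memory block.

Memory blocks with room: memory block 5 (78 MB).
Tightest fit is memory block 5 with 78 MB free.

5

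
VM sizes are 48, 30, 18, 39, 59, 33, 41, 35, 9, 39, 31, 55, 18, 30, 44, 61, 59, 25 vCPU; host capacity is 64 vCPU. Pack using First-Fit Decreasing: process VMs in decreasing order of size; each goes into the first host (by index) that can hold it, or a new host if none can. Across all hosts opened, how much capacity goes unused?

94

Sorted descending: 61, 59, 59, 55, 48, 44, 41, 39, 39, 35, 33, 31, 30, 30, 25, 18, 18, 9.
host 1: place 61 vCPU, 3 vCPU left
host 2: place 59 vCPU, 5 vCPU left
host 3: place 59 vCPU, 5 vCPU left
host 4: place 55 vCPU, 9 vCPU left
host 5: place 48 vCPU, 16 vCPU left
host 6: place 44 vCPU, 20 vCPU left
host 7: place 41 vCPU, 23 vCPU left
host 8: place 39 vCPU, 25 vCPU left
host 9: place 39 vCPU, 25 vCPU left
host 10: place 35 vCPU, 29 vCPU left
host 11: place 33 vCPU, 31 vCPU left
host 11: place 31 vCPU, 0 vCPU left
host 12: place 30 vCPU, 34 vCPU left
host 12: place 30 vCPU, 4 vCPU left
host 8: place 25 vCPU, 0 vCPU left
host 6: place 18 vCPU, 2 vCPU left
host 7: place 18 vCPU, 5 vCPU left
host 4: place 9 vCPU, 0 vCPU left
12 hosts × 64 vCPU = 768 vCPU; used 674 vCPU; unused 94 vCPU.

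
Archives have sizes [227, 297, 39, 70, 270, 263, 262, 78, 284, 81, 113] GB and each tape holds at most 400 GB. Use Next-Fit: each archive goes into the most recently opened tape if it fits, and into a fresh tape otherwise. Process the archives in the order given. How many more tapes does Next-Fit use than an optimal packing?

1

Next-Fit: [227] [297,39] [70,270] [263] [262,78] [284,81] [113] → 7 tapes.
6 archives exceed 200 GB (half the capacity), and no two of those can share a tape, so at least 6 tapes are needed.
An optimal packing achieves that bound: [297,81] [284,113] [270,78,39] [263,70] [262] [227] → 6 tapes.
Excess: 7 − 6 = 1.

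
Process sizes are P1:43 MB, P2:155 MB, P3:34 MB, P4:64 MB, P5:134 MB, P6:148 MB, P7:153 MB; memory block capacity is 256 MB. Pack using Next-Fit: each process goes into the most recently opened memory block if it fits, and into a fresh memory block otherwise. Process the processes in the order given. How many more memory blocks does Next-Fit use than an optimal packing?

Next-Fit: [43,155,34] [64,134] [148] [153] → 4 memory blocks.
4 processes exceed 128 MB (half the capacity), and no two of those can share a memory block, so at least 4 memory blocks are needed.
So 4 is already optimal.

0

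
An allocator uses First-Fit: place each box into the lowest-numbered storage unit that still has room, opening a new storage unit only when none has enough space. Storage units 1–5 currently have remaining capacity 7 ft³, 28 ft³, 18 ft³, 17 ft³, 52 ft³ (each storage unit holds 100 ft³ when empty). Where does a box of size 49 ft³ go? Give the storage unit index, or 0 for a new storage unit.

5

Storage units with room: storage unit 5 (52 ft³).
The first with room is storage unit 5.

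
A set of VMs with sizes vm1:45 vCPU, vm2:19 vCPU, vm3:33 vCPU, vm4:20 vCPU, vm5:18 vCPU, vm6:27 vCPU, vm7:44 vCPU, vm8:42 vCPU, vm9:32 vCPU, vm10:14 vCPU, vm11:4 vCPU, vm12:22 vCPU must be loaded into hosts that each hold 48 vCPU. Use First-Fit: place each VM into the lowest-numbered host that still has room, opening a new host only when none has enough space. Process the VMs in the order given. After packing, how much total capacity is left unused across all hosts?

64

Put vm1 (45 vCPU) in host 1; 3 vCPU remain.
Put vm2 (19 vCPU) in host 2; 29 vCPU remain.
Put vm3 (33 vCPU) in host 3; 15 vCPU remain.
Put vm4 (20 vCPU) in host 2; 9 vCPU remain.
Put vm5 (18 vCPU) in host 4; 30 vCPU remain.
Put vm6 (27 vCPU) in host 4; 3 vCPU remain.
Put vm7 (44 vCPU) in host 5; 4 vCPU remain.
Put vm8 (42 vCPU) in host 6; 6 vCPU remain.
Put vm9 (32 vCPU) in host 7; 16 vCPU remain.
Put vm10 (14 vCPU) in host 3; 1 vCPU remain.
Put vm11 (4 vCPU) in host 2; 5 vCPU remain.
Put vm12 (22 vCPU) in host 8; 26 vCPU remain.
8 hosts × 48 vCPU = 384 vCPU; used 320 vCPU; unused 64 vCPU.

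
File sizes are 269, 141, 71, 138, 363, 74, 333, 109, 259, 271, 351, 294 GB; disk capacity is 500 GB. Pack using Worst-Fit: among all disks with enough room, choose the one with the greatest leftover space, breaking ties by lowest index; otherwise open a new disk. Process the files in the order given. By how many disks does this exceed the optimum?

Worst-Fit: [269,141,71] [138,74,109] [363] [333] [259] [271] [351] [294] → 8 disks.
7 files exceed 250 GB (half the capacity), and no two of those can share a disk, so at least 7 disks are needed.
An optimal packing achieves that bound: [363,109] [351,141] [333,138] [294,74,71] [271] [269] [259] → 7 disks.
Excess: 8 − 7 = 1.

1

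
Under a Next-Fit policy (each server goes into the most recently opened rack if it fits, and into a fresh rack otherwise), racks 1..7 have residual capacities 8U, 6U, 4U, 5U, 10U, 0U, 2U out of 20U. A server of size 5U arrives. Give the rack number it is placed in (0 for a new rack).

Next-Fit only looks at rack 7, which has 2U free.
5U does not fit, so a new rack is opened.

0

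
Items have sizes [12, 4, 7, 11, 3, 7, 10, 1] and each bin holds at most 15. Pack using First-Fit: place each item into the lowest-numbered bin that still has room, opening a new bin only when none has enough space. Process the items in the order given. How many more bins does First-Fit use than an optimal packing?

1

First-Fit: [12,3] [4,7,1] [11] [7] [10] → 5 bins.
Total size 55; any packing needs at least ⌈55/15⌉ = 4 bins.
An optimal packing achieves that bound: [12,3] [11,4] [10,1] [7,7] → 4 bins.
Excess: 5 − 4 = 1.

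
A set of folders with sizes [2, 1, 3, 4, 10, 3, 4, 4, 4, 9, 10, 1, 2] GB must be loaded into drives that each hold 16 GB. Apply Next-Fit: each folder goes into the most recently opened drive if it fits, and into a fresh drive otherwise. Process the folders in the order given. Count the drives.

5

drive 1: place 2 GB, 14 GB left
drive 1: place 1 GB, 13 GB left
drive 1: place 3 GB, 10 GB left
drive 1: place 4 GB, 6 GB left
drive 2: place 10 GB, 6 GB left
drive 2: place 3 GB, 3 GB left
drive 3: place 4 GB, 12 GB left
drive 3: place 4 GB, 8 GB left
drive 3: place 4 GB, 4 GB left
drive 4: place 9 GB, 7 GB left
drive 5: place 10 GB, 6 GB left
drive 5: place 1 GB, 5 GB left
drive 5: place 2 GB, 3 GB left
Final drives: [2,1,3,4] [10,3] [4,4,4] [9] [10,1,2].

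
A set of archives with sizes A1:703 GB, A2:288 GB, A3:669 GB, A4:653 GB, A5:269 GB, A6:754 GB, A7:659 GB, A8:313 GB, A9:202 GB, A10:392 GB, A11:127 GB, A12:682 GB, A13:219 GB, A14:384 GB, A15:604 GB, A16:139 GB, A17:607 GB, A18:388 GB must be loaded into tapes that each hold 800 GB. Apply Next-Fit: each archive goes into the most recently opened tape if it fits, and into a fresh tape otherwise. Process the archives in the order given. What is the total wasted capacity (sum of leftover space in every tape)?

3148

Put A1 (703 GB) in tape 1; 97 GB remain.
Put A2 (288 GB) in tape 2; 512 GB remain.
Put A3 (669 GB) in tape 3; 131 GB remain.
Put A4 (653 GB) in tape 4; 147 GB remain.
Put A5 (269 GB) in tape 5; 531 GB remain.
Put A6 (754 GB) in tape 6; 46 GB remain.
Put A7 (659 GB) in tape 7; 141 GB remain.
Put A8 (313 GB) in tape 8; 487 GB remain.
Put A9 (202 GB) in tape 8; 285 GB remain.
Put A10 (392 GB) in tape 9; 408 GB remain.
Put A11 (127 GB) in tape 9; 281 GB remain.
Put A12 (682 GB) in tape 10; 118 GB remain.
Put A13 (219 GB) in tape 11; 581 GB remain.
Put A14 (384 GB) in tape 11; 197 GB remain.
Put A15 (604 GB) in tape 12; 196 GB remain.
Put A16 (139 GB) in tape 12; 57 GB remain.
Put A17 (607 GB) in tape 13; 193 GB remain.
Put A18 (388 GB) in tape 14; 412 GB remain.
14 tapes × 800 GB = 11200 GB; used 8052 GB; unused 3148 GB.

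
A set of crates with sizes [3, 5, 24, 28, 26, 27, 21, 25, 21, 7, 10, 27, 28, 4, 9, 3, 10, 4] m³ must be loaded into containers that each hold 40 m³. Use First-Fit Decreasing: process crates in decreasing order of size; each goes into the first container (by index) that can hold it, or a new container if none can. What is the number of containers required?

Sorted descending: 28, 28, 27, 27, 26, 25, 24, 21, 21, 10, 10, 9, 7, 5, 4, 4, 3, 3.
container 1: place 28 m³, 12 m³ left
container 2: place 28 m³, 12 m³ left
container 3: place 27 m³, 13 m³ left
container 4: place 27 m³, 13 m³ left
container 5: place 26 m³, 14 m³ left
container 6: place 25 m³, 15 m³ left
container 7: place 24 m³, 16 m³ left
container 8: place 21 m³, 19 m³ left
container 9: place 21 m³, 19 m³ left
container 1: place 10 m³, 2 m³ left
container 2: place 10 m³, 2 m³ left
container 3: place 9 m³, 4 m³ left
container 4: place 7 m³, 6 m³ left
container 4: place 5 m³, 1 m³ left
container 3: place 4 m³, 0 m³ left
container 5: place 4 m³, 10 m³ left
container 5: place 3 m³, 7 m³ left
container 5: place 3 m³, 4 m³ left
Final containers: [28,10] [28,10] [27,9,4] [27,7,5] [26,4,3,3] [25] [24] [21] [21].

9 containers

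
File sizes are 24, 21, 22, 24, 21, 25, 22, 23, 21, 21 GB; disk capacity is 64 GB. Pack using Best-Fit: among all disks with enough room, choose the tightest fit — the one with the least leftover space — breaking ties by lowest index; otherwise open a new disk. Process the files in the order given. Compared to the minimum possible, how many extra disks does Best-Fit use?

Best-Fit: [24,21] [22,24] [21,25] [22,23] [21,21] → 5 disks.
Total size 224 GB; any packing needs at least ⌈224/64⌉ = 4 disks.
An optimal packing achieves that bound: [25,24] [24,23] [22,21,21] [22,21,21] → 4 disks.
Excess: 5 − 4 = 1.

1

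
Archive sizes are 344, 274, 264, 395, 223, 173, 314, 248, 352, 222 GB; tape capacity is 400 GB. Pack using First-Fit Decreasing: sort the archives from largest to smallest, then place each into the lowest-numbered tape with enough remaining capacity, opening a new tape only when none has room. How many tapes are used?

Sorted descending: 395, 352, 344, 314, 274, 264, 248, 223, 222, 173.
tape 1: place 395 GB, 5 GB left
tape 2: place 352 GB, 48 GB left
tape 3: place 344 GB, 56 GB left
tape 4: place 314 GB, 86 GB left
tape 5: place 274 GB, 126 GB left
tape 6: place 264 GB, 136 GB left
tape 7: place 248 GB, 152 GB left
tape 8: place 223 GB, 177 GB left
tape 9: place 222 GB, 178 GB left
tape 8: place 173 GB, 4 GB left
Final tapes: [395] [352] [344] [314] [274] [264] [248] [223,173] [222].

9 tapes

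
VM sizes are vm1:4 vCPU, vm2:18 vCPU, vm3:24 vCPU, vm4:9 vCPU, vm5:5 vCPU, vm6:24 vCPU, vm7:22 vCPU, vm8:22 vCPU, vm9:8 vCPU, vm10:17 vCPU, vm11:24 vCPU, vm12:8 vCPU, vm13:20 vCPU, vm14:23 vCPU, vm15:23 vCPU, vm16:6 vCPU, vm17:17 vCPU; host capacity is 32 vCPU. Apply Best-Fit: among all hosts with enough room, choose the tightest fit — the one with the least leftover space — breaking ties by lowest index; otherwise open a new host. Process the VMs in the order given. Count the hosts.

11 hosts

host 1: place vm1 (4 vCPU), 28 vCPU left
host 1: place vm2 (18 vCPU), 10 vCPU left
host 2: place vm3 (24 vCPU), 8 vCPU left
host 1: place vm4 (9 vCPU), 1 vCPU left
host 2: place vm5 (5 vCPU), 3 vCPU left
host 3: place vm6 (24 vCPU), 8 vCPU left
host 4: place vm7 (22 vCPU), 10 vCPU left
host 5: place vm8 (22 vCPU), 10 vCPU left
host 3: place vm9 (8 vCPU), 0 vCPU left
host 6: place vm10 (17 vCPU), 15 vCPU left
host 7: place vm11 (24 vCPU), 8 vCPU left
host 7: place vm12 (8 vCPU), 0 vCPU left
host 8: place vm13 (20 vCPU), 12 vCPU left
host 9: place vm14 (23 vCPU), 9 vCPU left
host 10: place vm15 (23 vCPU), 9 vCPU left
host 9: place vm16 (6 vCPU), 3 vCPU left
host 11: place vm17 (17 vCPU), 15 vCPU left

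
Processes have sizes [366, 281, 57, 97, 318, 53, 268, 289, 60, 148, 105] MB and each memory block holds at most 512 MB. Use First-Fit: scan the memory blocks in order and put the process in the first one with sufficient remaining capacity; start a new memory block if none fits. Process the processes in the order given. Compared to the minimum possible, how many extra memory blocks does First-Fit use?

0

First-Fit: [366,57,53] [281,97,60] [318,148] [268,105] [289] → 5 memory blocks.
5 processes exceed 256 MB (half the capacity), and no two of those can share a memory block, so at least 5 memory blocks are needed.
So 5 is already optimal.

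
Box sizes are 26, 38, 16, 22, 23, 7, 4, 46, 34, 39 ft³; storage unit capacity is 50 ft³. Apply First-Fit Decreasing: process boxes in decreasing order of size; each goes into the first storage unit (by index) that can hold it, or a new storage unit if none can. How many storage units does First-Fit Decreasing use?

6 storage units

Sorted descending: 46, 39, 38, 34, 26, 23, 22, 16, 7, 4.
Put 46 ft³ in storage unit 1; 4 ft³ remain.
Put 39 ft³ in storage unit 2; 11 ft³ remain.
Put 38 ft³ in storage unit 3; 12 ft³ remain.
Put 34 ft³ in storage unit 4; 16 ft³ remain.
Put 26 ft³ in storage unit 5; 24 ft³ remain.
Put 23 ft³ in storage unit 5; 1 ft³ remain.
Put 22 ft³ in storage unit 6; 28 ft³ remain.
Put 16 ft³ in storage unit 4; 0 ft³ remain.
Put 7 ft³ in storage unit 2; 4 ft³ remain.
Put 4 ft³ in storage unit 1; 0 ft³ remain.
Final storage units: [46,4] [39,7] [38] [34,16] [26,23] [22].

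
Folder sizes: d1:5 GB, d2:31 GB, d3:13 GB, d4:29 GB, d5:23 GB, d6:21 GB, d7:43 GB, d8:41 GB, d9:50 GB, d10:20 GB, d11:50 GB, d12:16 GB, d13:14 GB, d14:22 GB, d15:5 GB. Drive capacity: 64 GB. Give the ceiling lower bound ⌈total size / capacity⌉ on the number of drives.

Total size = 5 + 31 + 13 + 29 + 23 + 21 + 43 + 41 + 50 + 20 + 50 + 16 + 14 + 22 + 5 = 383 GB.
⌈383 / 64⌉ = 6.

6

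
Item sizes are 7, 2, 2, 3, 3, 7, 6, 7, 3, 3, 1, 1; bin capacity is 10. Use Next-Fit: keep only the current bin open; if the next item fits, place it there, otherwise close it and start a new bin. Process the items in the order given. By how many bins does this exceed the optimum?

Next-Fit: [7,2] [2,3,3] [7] [6] [7,3] [3,1,1] → 6 bins.
Total size 45; any packing needs at least ⌈45/10⌉ = 5 bins.
An optimal packing achieves that bound: [7,3] [7,3] [7,3] [6,3,1] [2,2,1] → 5 bins.
Excess: 6 − 5 = 1.

1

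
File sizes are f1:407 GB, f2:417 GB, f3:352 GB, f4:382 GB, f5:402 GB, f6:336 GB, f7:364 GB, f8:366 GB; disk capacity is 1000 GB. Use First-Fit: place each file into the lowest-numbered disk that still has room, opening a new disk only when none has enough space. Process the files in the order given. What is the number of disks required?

Put f1 (407 GB) in disk 1; 593 GB remain.
Put f2 (417 GB) in disk 1; 176 GB remain.
Put f3 (352 GB) in disk 2; 648 GB remain.
Put f4 (382 GB) in disk 2; 266 GB remain.
Put f5 (402 GB) in disk 3; 598 GB remain.
Put f6 (336 GB) in disk 3; 262 GB remain.
Put f7 (364 GB) in disk 4; 636 GB remain.
Put f8 (366 GB) in disk 4; 270 GB remain.

4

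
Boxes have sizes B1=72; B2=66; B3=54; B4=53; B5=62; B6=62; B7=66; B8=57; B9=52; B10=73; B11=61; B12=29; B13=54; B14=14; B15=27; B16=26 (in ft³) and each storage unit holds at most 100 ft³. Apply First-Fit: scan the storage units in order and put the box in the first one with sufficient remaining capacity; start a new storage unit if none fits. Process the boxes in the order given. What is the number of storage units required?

storage unit 1: place B1 (72 ft³), 28 ft³ left
storage unit 2: place B2 (66 ft³), 34 ft³ left
storage unit 3: place B3 (54 ft³), 46 ft³ left
storage unit 4: place B4 (53 ft³), 47 ft³ left
storage unit 5: place B5 (62 ft³), 38 ft³ left
storage unit 6: place B6 (62 ft³), 38 ft³ left
storage unit 7: place B7 (66 ft³), 34 ft³ left
storage unit 8: place B8 (57 ft³), 43 ft³ left
storage unit 9: place B9 (52 ft³), 48 ft³ left
storage unit 10: place B10 (73 ft³), 27 ft³ left
storage unit 11: place B11 (61 ft³), 39 ft³ left
storage unit 2: place B12 (29 ft³), 5 ft³ left
storage unit 12: place B13 (54 ft³), 46 ft³ left
storage unit 1: place B14 (14 ft³), 14 ft³ left
storage unit 3: place B15 (27 ft³), 19 ft³ left
storage unit 4: place B16 (26 ft³), 21 ft³ left
Final storage units: [72,14] [66,29] [54,27] [53,26] [62] [62] [66] [57] [52] [73] [61] [54].

12 storage units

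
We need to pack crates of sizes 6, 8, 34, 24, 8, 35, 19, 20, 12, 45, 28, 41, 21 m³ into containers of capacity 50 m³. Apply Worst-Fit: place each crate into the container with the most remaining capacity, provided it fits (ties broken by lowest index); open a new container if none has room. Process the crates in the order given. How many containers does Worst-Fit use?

Put 6 m³ in container 1; 44 m³ remain.
Put 8 m³ in container 1; 36 m³ remain.
Put 34 m³ in container 1; 2 m³ remain.
Put 24 m³ in container 2; 26 m³ remain.
Put 8 m³ in container 2; 18 m³ remain.
Put 35 m³ in container 3; 15 m³ remain.
Put 19 m³ in container 4; 31 m³ remain.
Put 20 m³ in container 4; 11 m³ remain.
Put 12 m³ in container 2; 6 m³ remain.
Put 45 m³ in container 5; 5 m³ remain.
Put 28 m³ in container 6; 22 m³ remain.
Put 41 m³ in container 7; 9 m³ remain.
Put 21 m³ in container 6; 1 m³ remain.
Final containers: [6,8,34] [24,8,12] [35] [19,20] [45] [28,21] [41].

7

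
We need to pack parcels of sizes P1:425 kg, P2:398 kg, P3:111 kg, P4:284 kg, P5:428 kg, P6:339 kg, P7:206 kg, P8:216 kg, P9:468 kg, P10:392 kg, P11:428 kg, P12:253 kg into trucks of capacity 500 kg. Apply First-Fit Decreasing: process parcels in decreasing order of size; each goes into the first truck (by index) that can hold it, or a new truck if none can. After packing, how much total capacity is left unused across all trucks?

Sorted descending: 468, 428, 428, 425, 398, 392, 339, 284, 253, 216, 206, 111.
468 kg → truck 1 (remaining 32 kg)
428 kg → truck 2 (remaining 72 kg)
428 kg → truck 3 (remaining 72 kg)
425 kg → truck 4 (remaining 75 kg)
398 kg → truck 5 (remaining 102 kg)
392 kg → truck 6 (remaining 108 kg)
339 kg → truck 7 (remaining 161 kg)
284 kg → truck 8 (remaining 216 kg)
253 kg → truck 9 (remaining 247 kg)
216 kg → truck 8 (remaining 0 kg)
206 kg → truck 9 (remaining 41 kg)
111 kg → truck 7 (remaining 50 kg)
9 trucks × 500 kg = 4500 kg; used 3948 kg; unused 552 kg.

552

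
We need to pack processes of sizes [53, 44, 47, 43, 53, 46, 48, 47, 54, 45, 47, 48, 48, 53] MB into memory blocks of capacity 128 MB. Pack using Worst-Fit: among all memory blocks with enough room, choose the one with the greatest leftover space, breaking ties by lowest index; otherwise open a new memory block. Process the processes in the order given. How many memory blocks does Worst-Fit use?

7

memory block 1: place 53 MB, 75 MB left
memory block 1: place 44 MB, 31 MB left
memory block 2: place 47 MB, 81 MB left
memory block 2: place 43 MB, 38 MB left
memory block 3: place 53 MB, 75 MB left
memory block 3: place 46 MB, 29 MB left
memory block 4: place 48 MB, 80 MB left
memory block 4: place 47 MB, 33 MB left
memory block 5: place 54 MB, 74 MB left
memory block 5: place 45 MB, 29 MB left
memory block 6: place 47 MB, 81 MB left
memory block 6: place 48 MB, 33 MB left
memory block 7: place 48 MB, 80 MB left
memory block 7: place 53 MB, 27 MB left
Final memory blocks: [53,44] [47,43] [53,46] [48,47] [54,45] [47,48] [48,53].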